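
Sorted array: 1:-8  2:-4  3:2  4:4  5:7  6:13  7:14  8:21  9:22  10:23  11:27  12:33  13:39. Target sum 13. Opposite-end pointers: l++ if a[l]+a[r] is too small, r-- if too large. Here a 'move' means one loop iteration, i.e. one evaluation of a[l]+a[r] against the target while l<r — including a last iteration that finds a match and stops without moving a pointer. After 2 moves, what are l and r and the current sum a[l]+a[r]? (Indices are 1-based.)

[1,13] -8+39=31 >13 → r--
[1,12] -8+33=25 >13 → r--

l=1, r=11, sum=19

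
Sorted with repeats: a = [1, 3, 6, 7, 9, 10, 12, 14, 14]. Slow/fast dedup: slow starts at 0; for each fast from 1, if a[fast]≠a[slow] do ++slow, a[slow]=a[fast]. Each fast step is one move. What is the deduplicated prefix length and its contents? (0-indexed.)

length 8; prefix = [1, 3, 6, 7, 9, 10, 12, 14]

(s=0,f=1) a[fast]=3≠a[slow]=1 write a[1]=3 → slow++,fast++
(s=1,f=2) a[fast]=6≠a[slow]=3 write a[2]=6 → slow++,fast++
(s=2,f=3) a[fast]=7≠a[slow]=6 write a[3]=7 → slow++,fast++
(s=3,f=4) a[fast]=9≠a[slow]=7 write a[4]=9 → slow++,fast++
(s=4,f=5) a[fast]=10≠a[slow]=9 write a[5]=10 → slow++,fast++
(s=5,f=6) a[fast]=12≠a[slow]=10 write a[6]=12 → slow++,fast++
(s=6,f=7) a[fast]=14≠a[slow]=12 write a[7]=14 → slow++,fast++
(s=7,f=8) a[fast]=14=a[slow] dup → fast++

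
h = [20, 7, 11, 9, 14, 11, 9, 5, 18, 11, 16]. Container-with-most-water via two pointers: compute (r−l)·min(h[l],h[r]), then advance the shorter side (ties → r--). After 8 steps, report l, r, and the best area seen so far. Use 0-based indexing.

l=0 r=10: min(20,16)*10=160 best=160 *, r--
l=0 r=9: min(20,11)*9=99 best=160, r--
l=0 r=8: min(20,18)*8=144 best=160, r--
l=0 r=7: min(20,5)*7=35 best=160, r--
l=0 r=6: min(20,9)*6=54 best=160, r--
l=0 r=5: min(20,11)*5=55 best=160, r--
l=0 r=4: min(20,14)*4=56 best=160, r--
l=0 r=3: min(20,9)*3=27 best=160, r--

l=0, r=2, best area=160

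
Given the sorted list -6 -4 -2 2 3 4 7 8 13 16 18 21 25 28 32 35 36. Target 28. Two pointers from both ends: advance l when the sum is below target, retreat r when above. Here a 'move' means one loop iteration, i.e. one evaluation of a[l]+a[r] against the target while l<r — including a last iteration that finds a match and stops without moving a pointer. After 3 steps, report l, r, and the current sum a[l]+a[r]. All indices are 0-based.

l=0 r=16: -6+36=30 >28, r--
l=0 r=15: -6+35=29 >28, r--
l=0 r=14: -6+32=26 <28, l++

l=1, r=14, sum=28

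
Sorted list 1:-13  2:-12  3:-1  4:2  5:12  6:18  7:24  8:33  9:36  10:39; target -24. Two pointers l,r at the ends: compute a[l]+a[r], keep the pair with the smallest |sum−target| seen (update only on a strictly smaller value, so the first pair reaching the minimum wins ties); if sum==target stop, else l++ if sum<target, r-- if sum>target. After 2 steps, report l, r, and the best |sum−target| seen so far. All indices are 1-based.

[1,10] -13+39=26 d=50 * → r--
[1,9] -13+36=23 d=47 * → r--

l=1, r=8, best |Δ|=47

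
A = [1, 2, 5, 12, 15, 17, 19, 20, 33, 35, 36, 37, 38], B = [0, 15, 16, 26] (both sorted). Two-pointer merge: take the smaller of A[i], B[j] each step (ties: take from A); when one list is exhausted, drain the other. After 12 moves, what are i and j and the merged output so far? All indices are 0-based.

i=8, j=4, merged so far=[0, 1, 2, 5, 12, 15, 15, 16, 17, 19, 20, 26]

i=0 j=0: A[i]=1>B[j]=0 take 0, j++
i=0 j=1: A[i]=1<=B[j]=15 take 1, i++
i=1 j=1: A[i]=2<=B[j]=15 take 2, i++
i=2 j=1: A[i]=5<=B[j]=15 take 5, i++
i=3 j=1: A[i]=12<=B[j]=15 take 12, i++
i=4 j=1: A[i]=15<=B[j]=15 take 15, i++
i=5 j=1: A[i]=17>B[j]=15 take 15, j++
i=5 j=2: A[i]=17>B[j]=16 take 16, j++
i=5 j=3: A[i]=17<=B[j]=26 take 17, i++
i=6 j=3: A[i]=19<=B[j]=26 take 19, i++
i=7 j=3: A[i]=20<=B[j]=26 take 20, i++
i=8 j=3: A[i]=33>B[j]=26 take 26, j++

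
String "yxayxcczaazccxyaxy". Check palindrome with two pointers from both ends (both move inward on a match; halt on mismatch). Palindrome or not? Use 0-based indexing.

[0,17] 'y'=='y' → l++,r--
[1,16] 'x'=='x' → l++,r--
[2,15] 'a'=='a' → l++,r--
[3,14] 'y'=='y' → l++,r--
[4,13] 'x'=='x' → l++,r--
[5,12] 'c'=='c' → l++,r--
[6,11] 'c'=='c' → l++,r--
[7,10] 'z'=='z' → l++,r--
[8,9] 'a'=='a' → l++,r--

palindrome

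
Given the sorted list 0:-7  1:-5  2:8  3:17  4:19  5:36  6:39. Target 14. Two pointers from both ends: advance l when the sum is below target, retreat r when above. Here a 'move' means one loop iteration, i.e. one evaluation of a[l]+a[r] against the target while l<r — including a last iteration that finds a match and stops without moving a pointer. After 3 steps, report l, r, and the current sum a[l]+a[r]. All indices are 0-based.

l=1, r=4, sum=14

[0,6] -7+39=32 >14 → r--
[0,5] -7+36=29 >14 → r--
[0,4] -7+19=12 <14 → l++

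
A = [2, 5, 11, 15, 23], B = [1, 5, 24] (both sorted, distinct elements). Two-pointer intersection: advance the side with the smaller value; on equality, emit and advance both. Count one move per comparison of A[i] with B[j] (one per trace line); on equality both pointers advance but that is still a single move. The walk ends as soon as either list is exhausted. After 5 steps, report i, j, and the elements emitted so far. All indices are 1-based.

i=5, j=3, emitted=[5]

i=1 j=1: 2>1, j++
i=1 j=2: 2<5, i++
i=2 j=2: 5==5 emit, i++,j++
i=3 j=3: 11<24, i++
i=4 j=3: 15<24, i++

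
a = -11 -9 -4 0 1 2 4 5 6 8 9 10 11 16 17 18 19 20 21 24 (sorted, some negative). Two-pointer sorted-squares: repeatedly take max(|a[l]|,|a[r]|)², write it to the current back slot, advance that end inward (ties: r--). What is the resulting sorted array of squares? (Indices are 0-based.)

l=0 r=19: |-11|<=|24| out[19]=576, r--
l=0 r=18: |-11|<=|21| out[18]=441, r--
l=0 r=17: |-11|<=|20| out[17]=400, r--
l=0 r=16: |-11|<=|19| out[16]=361, r--
l=0 r=15: |-11|<=|18| out[15]=324, r--
l=0 r=14: |-11|<=|17| out[14]=289, r--
l=0 r=13: |-11|<=|16| out[13]=256, r--
l=0 r=12: |-11|<=|11| out[12]=121, r--
l=0 r=11: |-11|>|10| out[11]=121, l++
l=1 r=11: |-9|<=|10| out[10]=100, r--
l=1 r=10: |-9|<=|9| out[9]=81, r--
l=1 r=9: |-9|>|8| out[8]=81, l++
l=2 r=9: |-4|<=|8| out[7]=64, r--
l=2 r=8: |-4|<=|6| out[6]=36, r--
l=2 r=7: |-4|<=|5| out[5]=25, r--
l=2 r=6: |-4|<=|4| out[4]=16, r--
l=2 r=5: |-4|>|2| out[3]=16, l++
l=3 r=5: |0|<=|2| out[2]=4, r--
l=3 r=4: |0|<=|1| out[1]=1, r--
l=3 r=3: |0|<=|0| out[0]=0, r--

[0, 1, 4, 16, 16, 25, 36, 64, 81, 81, 100, 121, 121, 256, 289, 324, 361, 400, 441, 576]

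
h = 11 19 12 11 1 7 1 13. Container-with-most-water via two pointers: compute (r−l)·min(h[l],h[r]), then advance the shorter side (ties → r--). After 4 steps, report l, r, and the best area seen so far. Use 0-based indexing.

[0,7] min(11,13)*7=77 best=77 * → l++
[1,7] min(19,13)*6=78 best=78 * → r--
[1,6] min(19,1)*5=5 best=78 → r--
[1,5] min(19,7)*4=28 best=78 → r--

l=1, r=4, best area=78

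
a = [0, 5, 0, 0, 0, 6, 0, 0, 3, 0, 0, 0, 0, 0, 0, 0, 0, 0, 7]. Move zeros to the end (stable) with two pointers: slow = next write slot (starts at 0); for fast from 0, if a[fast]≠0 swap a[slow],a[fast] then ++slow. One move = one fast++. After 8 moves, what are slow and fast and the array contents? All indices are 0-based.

(s=0,f=0) a[fast]=0 → fast++
(s=0,f=1) a[fast]=5≠0 swap→a[0]=5 → slow++,fast++
(s=1,f=2) a[fast]=0 → fast++
(s=1,f=3) a[fast]=0 → fast++
(s=1,f=4) a[fast]=0 → fast++
(s=1,f=5) a[fast]=6≠0 swap→a[1]=6 → slow++,fast++
(s=2,f=6) a[fast]=0 → fast++
(s=2,f=7) a[fast]=0 → fast++

slow=2, fast=8, a=[5, 6, 0, 0, 0, 0, 0, 0, 3, 0, 0, 0, 0, 0, 0, 0, 0, 0, 7]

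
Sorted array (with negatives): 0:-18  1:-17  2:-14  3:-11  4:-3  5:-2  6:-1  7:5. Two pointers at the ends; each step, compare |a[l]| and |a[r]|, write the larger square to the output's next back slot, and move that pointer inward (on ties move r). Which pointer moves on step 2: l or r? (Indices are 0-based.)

l=0 r=7: |-18|>|5| out[7]=324, l++
l=1 r=7: |-17|>|5| out[6]=289, l++

l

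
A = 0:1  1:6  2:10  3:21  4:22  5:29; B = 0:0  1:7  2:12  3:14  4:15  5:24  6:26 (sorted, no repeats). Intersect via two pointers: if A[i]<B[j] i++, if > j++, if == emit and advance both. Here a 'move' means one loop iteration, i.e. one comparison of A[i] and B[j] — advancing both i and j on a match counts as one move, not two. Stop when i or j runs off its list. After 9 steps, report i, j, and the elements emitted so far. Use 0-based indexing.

i=4, j=5, emitted=[]

i=0 j=0: 1>0, j++
i=0 j=1: 1<7, i++
i=1 j=1: 6<7, i++
i=2 j=1: 10>7, j++
i=2 j=2: 10<12, i++
i=3 j=2: 21>12, j++
i=3 j=3: 21>14, j++
i=3 j=4: 21>15, j++
i=3 j=5: 21<24, i++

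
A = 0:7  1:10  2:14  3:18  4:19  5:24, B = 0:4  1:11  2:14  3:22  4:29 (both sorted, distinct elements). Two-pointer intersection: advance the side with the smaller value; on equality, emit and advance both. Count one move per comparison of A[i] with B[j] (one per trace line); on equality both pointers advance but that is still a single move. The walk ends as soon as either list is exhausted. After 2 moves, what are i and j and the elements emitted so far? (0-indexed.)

i=0 j=0: 7>4, j++
i=0 j=1: 7<11, i++

i=1, j=1, emitted=[]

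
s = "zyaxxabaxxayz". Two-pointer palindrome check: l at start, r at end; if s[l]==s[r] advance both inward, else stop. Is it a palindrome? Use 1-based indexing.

l=1 r=13: 'z'=='z', l++,r--
l=2 r=12: 'y'=='y', l++,r--
l=3 r=11: 'a'=='a', l++,r--
l=4 r=10: 'x'=='x', l++,r--
l=5 r=9: 'x'=='x', l++,r--
l=6 r=8: 'a'=='a', l++,r--

palindrome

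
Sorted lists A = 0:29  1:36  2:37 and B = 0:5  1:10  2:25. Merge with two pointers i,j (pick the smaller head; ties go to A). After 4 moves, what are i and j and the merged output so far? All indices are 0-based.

i=1, j=3, merged so far=[5, 10, 25, 29]

[i=0,j=0] A[i]=29>B[j]=5 take 5 → j++
[i=0,j=1] A[i]=29>B[j]=10 take 10 → j++
[i=0,j=2] A[i]=29>B[j]=25 take 25 → j++
[i=0,j=3] B done, take A[i]=29 → i++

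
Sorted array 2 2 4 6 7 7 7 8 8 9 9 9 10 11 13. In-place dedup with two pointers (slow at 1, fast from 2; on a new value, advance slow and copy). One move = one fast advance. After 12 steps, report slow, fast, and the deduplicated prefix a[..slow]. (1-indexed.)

(s=1,f=2) a[fast]=2=a[slow] dup → fast++
(s=1,f=3) a[fast]=4≠a[slow]=2 write a[2]=4 → slow++,fast++
(s=2,f=4) a[fast]=6≠a[slow]=4 write a[3]=6 → slow++,fast++
(s=3,f=5) a[fast]=7≠a[slow]=6 write a[4]=7 → slow++,fast++
(s=4,f=6) a[fast]=7=a[slow] dup → fast++
(s=4,f=7) a[fast]=7=a[slow] dup → fast++
(s=4,f=8) a[fast]=8≠a[slow]=7 write a[5]=8 → slow++,fast++
(s=5,f=9) a[fast]=8=a[slow] dup → fast++
(s=5,f=10) a[fast]=9≠a[slow]=8 write a[6]=9 → slow++,fast++
(s=6,f=11) a[fast]=9=a[slow] dup → fast++
(s=6,f=12) a[fast]=9=a[slow] dup → fast++
(s=6,f=13) a[fast]=10≠a[slow]=9 write a[7]=10 → slow++,fast++

slow=7, fast=14, prefix=[2, 4, 6, 7, 8, 9, 10]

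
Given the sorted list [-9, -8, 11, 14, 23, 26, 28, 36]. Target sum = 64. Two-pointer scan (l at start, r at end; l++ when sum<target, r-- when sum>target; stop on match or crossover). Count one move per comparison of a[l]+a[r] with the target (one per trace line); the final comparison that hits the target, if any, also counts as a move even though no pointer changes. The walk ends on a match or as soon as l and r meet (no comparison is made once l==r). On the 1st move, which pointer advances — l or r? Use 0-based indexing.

l

l=0 r=7: -9+36=27 <64, l++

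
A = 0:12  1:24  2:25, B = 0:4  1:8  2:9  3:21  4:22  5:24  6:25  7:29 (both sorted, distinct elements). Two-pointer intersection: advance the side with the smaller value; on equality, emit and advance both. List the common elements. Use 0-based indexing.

i=0 j=0: 12>4, j++
i=0 j=1: 12>8, j++
i=0 j=2: 12>9, j++
i=0 j=3: 12<21, i++
i=1 j=3: 24>21, j++
i=1 j=4: 24>22, j++
i=1 j=5: 24==24 emit, i++,j++
i=2 j=6: 25==25 emit, i++,j++

intersection = [24, 25]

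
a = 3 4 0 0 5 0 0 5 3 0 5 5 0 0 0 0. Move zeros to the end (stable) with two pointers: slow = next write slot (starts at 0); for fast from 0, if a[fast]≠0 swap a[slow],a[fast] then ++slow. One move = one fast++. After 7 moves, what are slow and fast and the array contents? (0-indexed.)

slow=3, fast=7, a=[3, 4, 5, 0, 0, 0, 0, 5, 3, 0, 5, 5, 0, 0, 0, 0]

slow=0 fast=0: a[fast]=3≠0 swap→a[0]=3, slow++,fast++
slow=1 fast=1: a[fast]=4≠0 swap→a[1]=4, slow++,fast++
slow=2 fast=2: a[fast]=0, fast++
slow=2 fast=3: a[fast]=0, fast++
slow=2 fast=4: a[fast]=5≠0 swap→a[2]=5, slow++,fast++
slow=3 fast=5: a[fast]=0, fast++
slow=3 fast=6: a[fast]=0, fast++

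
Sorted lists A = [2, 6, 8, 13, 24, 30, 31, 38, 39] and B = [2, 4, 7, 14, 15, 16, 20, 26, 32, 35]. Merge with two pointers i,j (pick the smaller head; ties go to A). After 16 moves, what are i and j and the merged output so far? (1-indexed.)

i=8, j=10, merged so far=[2, 2, 4, 6, 7, 8, 13, 14, 15, 16, 20, 24, 26, 30, 31, 32]

[i=1,j=1] A[i]=2<=B[j]=2 take 2 → i++
[i=2,j=1] A[i]=6>B[j]=2 take 2 → j++
[i=2,j=2] A[i]=6>B[j]=4 take 4 → j++
[i=2,j=3] A[i]=6<=B[j]=7 take 6 → i++
[i=3,j=3] A[i]=8>B[j]=7 take 7 → j++
[i=3,j=4] A[i]=8<=B[j]=14 take 8 → i++
[i=4,j=4] A[i]=13<=B[j]=14 take 13 → i++
[i=5,j=4] A[i]=24>B[j]=14 take 14 → j++
[i=5,j=5] A[i]=24>B[j]=15 take 15 → j++
[i=5,j=6] A[i]=24>B[j]=16 take 16 → j++
[i=5,j=7] A[i]=24>B[j]=20 take 20 → j++
[i=5,j=8] A[i]=24<=B[j]=26 take 24 → i++
[i=6,j=8] A[i]=30>B[j]=26 take 26 → j++
[i=6,j=9] A[i]=30<=B[j]=32 take 30 → i++
[i=7,j=9] A[i]=31<=B[j]=32 take 31 → i++
[i=8,j=9] A[i]=38>B[j]=32 take 32 → j++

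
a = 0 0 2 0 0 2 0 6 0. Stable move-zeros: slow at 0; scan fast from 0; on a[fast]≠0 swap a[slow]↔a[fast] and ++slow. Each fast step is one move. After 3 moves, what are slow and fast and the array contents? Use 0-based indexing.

slow=1, fast=3, a=[2, 0, 0, 0, 0, 2, 0, 6, 0]

(s=0,f=0) a[fast]=0 → fast++
(s=0,f=1) a[fast]=0 → fast++
(s=0,f=2) a[fast]=2≠0 swap→a[0]=2 → slow++,fast++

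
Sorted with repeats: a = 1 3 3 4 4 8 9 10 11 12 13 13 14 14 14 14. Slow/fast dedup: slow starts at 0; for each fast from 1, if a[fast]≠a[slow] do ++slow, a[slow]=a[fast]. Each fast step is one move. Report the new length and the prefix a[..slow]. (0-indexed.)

length 10; prefix = [1, 3, 4, 8, 9, 10, 11, 12, 13, 14]

(s=0,f=1) a[fast]=3≠a[slow]=1 write a[1]=3 → slow++,fast++
(s=1,f=2) a[fast]=3=a[slow] dup → fast++
(s=1,f=3) a[fast]=4≠a[slow]=3 write a[2]=4 → slow++,fast++
(s=2,f=4) a[fast]=4=a[slow] dup → fast++
(s=2,f=5) a[fast]=8≠a[slow]=4 write a[3]=8 → slow++,fast++
(s=3,f=6) a[fast]=9≠a[slow]=8 write a[4]=9 → slow++,fast++
(s=4,f=7) a[fast]=10≠a[slow]=9 write a[5]=10 → slow++,fast++
(s=5,f=8) a[fast]=11≠a[slow]=10 write a[6]=11 → slow++,fast++
(s=6,f=9) a[fast]=12≠a[slow]=11 write a[7]=12 → slow++,fast++
(s=7,f=10) a[fast]=13≠a[slow]=12 write a[8]=13 → slow++,fast++
(s=8,f=11) a[fast]=13=a[slow] dup → fast++
(s=8,f=12) a[fast]=14≠a[slow]=13 write a[9]=14 → slow++,fast++
(s=9,f=13) a[fast]=14=a[slow] dup → fast++
(s=9,f=14) a[fast]=14=a[slow] dup → fast++
(s=9,f=15) a[fast]=14=a[slow] dup → fast++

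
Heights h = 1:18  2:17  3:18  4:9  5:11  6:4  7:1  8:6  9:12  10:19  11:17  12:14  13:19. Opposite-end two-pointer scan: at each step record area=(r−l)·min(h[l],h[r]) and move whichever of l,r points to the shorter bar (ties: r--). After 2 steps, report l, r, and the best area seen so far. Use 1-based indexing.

l=1 r=13: min(18,19)*12=216 best=216 *, l++
l=2 r=13: min(17,19)*11=187 best=216, l++

l=3, r=13, best area=216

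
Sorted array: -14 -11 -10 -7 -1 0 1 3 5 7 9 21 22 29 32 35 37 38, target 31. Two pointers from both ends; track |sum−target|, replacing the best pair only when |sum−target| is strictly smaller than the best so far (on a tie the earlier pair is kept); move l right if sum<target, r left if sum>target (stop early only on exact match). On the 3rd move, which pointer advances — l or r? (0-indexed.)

[0,17] -14+38=24 d=7 * → l++
[1,17] -11+38=27 d=4 * → l++
[2,17] -10+38=28 d=3 * → l++

l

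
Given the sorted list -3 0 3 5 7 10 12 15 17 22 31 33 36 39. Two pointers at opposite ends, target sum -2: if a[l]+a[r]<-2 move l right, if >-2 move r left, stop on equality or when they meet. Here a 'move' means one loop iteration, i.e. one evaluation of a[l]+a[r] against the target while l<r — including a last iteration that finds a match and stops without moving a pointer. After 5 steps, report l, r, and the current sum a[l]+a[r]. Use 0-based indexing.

[0,13] -3+39=36 >-2 → r--
[0,12] -3+36=33 >-2 → r--
[0,11] -3+33=30 >-2 → r--
[0,10] -3+31=28 >-2 → r--
[0,9] -3+22=19 >-2 → r--

l=0, r=8, sum=14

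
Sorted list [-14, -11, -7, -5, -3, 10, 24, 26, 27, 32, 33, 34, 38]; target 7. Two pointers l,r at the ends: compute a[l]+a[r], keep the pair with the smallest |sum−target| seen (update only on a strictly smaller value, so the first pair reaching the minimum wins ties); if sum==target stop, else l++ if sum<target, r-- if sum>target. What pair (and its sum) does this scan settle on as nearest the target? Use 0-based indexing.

pair (-3, 10) with sum 7 (|Δ|=0)

l=0 r=12: -14+38=24 d=17 *, r--
l=0 r=11: -14+34=20 d=13 *, r--
l=0 r=10: -14+33=19 d=12 *, r--
l=0 r=9: -14+32=18 d=11 *, r--
l=0 r=8: -14+27=13 d=6 *, r--
l=0 r=7: -14+26=12 d=5 *, r--
l=0 r=6: -14+24=10 d=3 *, r--
l=0 r=5: -14+10=-4 d=11, l++
l=1 r=5: -11+10=-1 d=8, l++
l=2 r=5: -7+10=3 d=4, l++
l=3 r=5: -5+10=5 d=2 *, l++
l=4 r=5: -3+10=7 d=0 *, stop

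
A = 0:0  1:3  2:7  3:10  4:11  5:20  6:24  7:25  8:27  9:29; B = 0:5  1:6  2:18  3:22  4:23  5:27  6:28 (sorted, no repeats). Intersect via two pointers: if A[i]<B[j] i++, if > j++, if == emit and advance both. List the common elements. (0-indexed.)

intersection = [27]

[i=0,j=0] 0<5 → i++
[i=1,j=0] 3<5 → i++
[i=2,j=0] 7>5 → j++
[i=2,j=1] 7>6 → j++
[i=2,j=2] 7<18 → i++
[i=3,j=2] 10<18 → i++
[i=4,j=2] 11<18 → i++
[i=5,j=2] 20>18 → j++
[i=5,j=3] 20<22 → i++
[i=6,j=3] 24>22 → j++
[i=6,j=4] 24>23 → j++
[i=6,j=5] 24<27 → i++
[i=7,j=5] 25<27 → i++
[i=8,j=5] 27==27 emit → i++,j++
[i=9,j=6] 29>28 → j++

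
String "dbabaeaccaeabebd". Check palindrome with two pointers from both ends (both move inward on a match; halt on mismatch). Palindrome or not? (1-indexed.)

not a palindrome (mismatch at 3,14)

l=1 r=16: 'd'=='d', l++,r--
l=2 r=15: 'b'=='b', l++,r--
l=3 r=14: 'a'!='e', stop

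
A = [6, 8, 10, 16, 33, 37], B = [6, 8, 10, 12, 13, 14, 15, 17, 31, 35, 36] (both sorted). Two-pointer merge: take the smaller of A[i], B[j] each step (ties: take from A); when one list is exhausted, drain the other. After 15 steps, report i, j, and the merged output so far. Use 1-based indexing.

i=6, j=11, merged so far=[6, 6, 8, 8, 10, 10, 12, 13, 14, 15, 16, 17, 31, 33, 35]

[i=1,j=1] A[i]=6<=B[j]=6 take 6 → i++
[i=2,j=1] A[i]=8>B[j]=6 take 6 → j++
[i=2,j=2] A[i]=8<=B[j]=8 take 8 → i++
[i=3,j=2] A[i]=10>B[j]=8 take 8 → j++
[i=3,j=3] A[i]=10<=B[j]=10 take 10 → i++
[i=4,j=3] A[i]=16>B[j]=10 take 10 → j++
[i=4,j=4] A[i]=16>B[j]=12 take 12 → j++
[i=4,j=5] A[i]=16>B[j]=13 take 13 → j++
[i=4,j=6] A[i]=16>B[j]=14 take 14 → j++
[i=4,j=7] A[i]=16>B[j]=15 take 15 → j++
[i=4,j=8] A[i]=16<=B[j]=17 take 16 → i++
[i=5,j=8] A[i]=33>B[j]=17 take 17 → j++
[i=5,j=9] A[i]=33>B[j]=31 take 31 → j++
[i=5,j=10] A[i]=33<=B[j]=35 take 33 → i++
[i=6,j=10] A[i]=37>B[j]=35 take 35 → j++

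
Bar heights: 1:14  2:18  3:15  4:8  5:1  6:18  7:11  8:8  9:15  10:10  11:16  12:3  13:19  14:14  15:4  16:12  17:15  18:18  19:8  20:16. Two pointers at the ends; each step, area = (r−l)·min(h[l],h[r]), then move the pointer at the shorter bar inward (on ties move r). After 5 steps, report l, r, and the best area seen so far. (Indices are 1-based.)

l=2, r=16, best area=288

[1,20] min(14,16)*19=266 best=266 * → l++
[2,20] min(18,16)*18=288 best=288 * → r--
[2,19] min(18,8)*17=136 best=288 → r--
[2,18] min(18,18)*16=288 best=288 → r--
[2,17] min(18,15)*15=225 best=288 → r--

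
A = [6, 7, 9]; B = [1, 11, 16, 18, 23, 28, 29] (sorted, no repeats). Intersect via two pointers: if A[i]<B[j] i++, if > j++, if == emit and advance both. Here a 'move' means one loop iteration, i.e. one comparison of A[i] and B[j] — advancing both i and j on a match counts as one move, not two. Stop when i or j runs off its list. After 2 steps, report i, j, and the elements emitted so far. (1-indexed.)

i=2, j=2, emitted=[]

i=1 j=1: 6>1, j++
i=1 j=2: 6<11, i++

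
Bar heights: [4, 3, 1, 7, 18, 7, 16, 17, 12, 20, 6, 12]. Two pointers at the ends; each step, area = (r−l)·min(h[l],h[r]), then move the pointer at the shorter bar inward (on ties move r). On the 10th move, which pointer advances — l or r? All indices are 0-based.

l=0 r=11: min(4,12)*11=44 best=44 *, l++
l=1 r=11: min(3,12)*10=30 best=44, l++
l=2 r=11: min(1,12)*9=9 best=44, l++
l=3 r=11: min(7,12)*8=56 best=56 *, l++
l=4 r=11: min(18,12)*7=84 best=84 *, r--
l=4 r=10: min(18,6)*6=36 best=84, r--
l=4 r=9: min(18,20)*5=90 best=90 *, l++
l=5 r=9: min(7,20)*4=28 best=90, l++
l=6 r=9: min(16,20)*3=48 best=90, l++
l=7 r=9: min(17,20)*2=34 best=90, l++

l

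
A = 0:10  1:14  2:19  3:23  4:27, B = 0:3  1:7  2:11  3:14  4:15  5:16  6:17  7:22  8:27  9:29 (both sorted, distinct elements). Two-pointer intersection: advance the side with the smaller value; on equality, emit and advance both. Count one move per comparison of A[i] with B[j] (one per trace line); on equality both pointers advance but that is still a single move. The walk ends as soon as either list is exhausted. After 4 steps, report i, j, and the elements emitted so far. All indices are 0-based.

i=1, j=3, emitted=[]

i=0 j=0: 10>3, j++
i=0 j=1: 10>7, j++
i=0 j=2: 10<11, i++
i=1 j=2: 14>11, j++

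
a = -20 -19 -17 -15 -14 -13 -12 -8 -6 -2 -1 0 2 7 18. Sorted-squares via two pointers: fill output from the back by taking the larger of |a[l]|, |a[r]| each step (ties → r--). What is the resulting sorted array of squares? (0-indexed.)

[0, 1, 4, 4, 36, 49, 64, 144, 169, 196, 225, 289, 324, 361, 400]

[0,14] |-20|>|18| out[14]=400 → l++
[1,14] |-19|>|18| out[13]=361 → l++
[2,14] |-17|<=|18| out[12]=324 → r--
[2,13] |-17|>|7| out[11]=289 → l++
[3,13] |-15|>|7| out[10]=225 → l++
[4,13] |-14|>|7| out[9]=196 → l++
[5,13] |-13|>|7| out[8]=169 → l++
[6,13] |-12|>|7| out[7]=144 → l++
[7,13] |-8|>|7| out[6]=64 → l++
[8,13] |-6|<=|7| out[5]=49 → r--
[8,12] |-6|>|2| out[4]=36 → l++
[9,12] |-2|<=|2| out[3]=4 → r--
[9,11] |-2|>|0| out[2]=4 → l++
[10,11] |-1|>|0| out[1]=1 → l++
[11,11] |0|<=|0| out[0]=0 → r--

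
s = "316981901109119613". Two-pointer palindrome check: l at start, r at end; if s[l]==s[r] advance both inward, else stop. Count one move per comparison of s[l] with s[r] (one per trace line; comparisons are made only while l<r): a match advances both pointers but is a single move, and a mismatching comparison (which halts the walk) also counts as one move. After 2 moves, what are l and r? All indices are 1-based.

l=3, r=16

l=1 r=18: '3'=='3', l++,r--
l=2 r=17: '1'=='1', l++,r--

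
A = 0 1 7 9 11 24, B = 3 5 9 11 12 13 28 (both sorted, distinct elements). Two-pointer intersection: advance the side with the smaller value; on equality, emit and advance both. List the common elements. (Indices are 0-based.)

[i=0,j=0] 0<3 → i++
[i=1,j=0] 1<3 → i++
[i=2,j=0] 7>3 → j++
[i=2,j=1] 7>5 → j++
[i=2,j=2] 7<9 → i++
[i=3,j=2] 9==9 emit → i++,j++
[i=4,j=3] 11==11 emit → i++,j++
[i=5,j=4] 24>12 → j++
[i=5,j=5] 24>13 → j++
[i=5,j=6] 24<28 → i++

intersection = [9, 11]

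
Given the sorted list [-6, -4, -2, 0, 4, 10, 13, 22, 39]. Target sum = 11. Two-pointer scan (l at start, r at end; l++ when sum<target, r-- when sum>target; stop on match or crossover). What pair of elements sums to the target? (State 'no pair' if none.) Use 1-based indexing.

[1,9] -6+39=33 >11 → r--
[1,8] -6+22=16 >11 → r--
[1,7] -6+13=7 <11 → l++
[2,7] -4+13=9 <11 → l++
[3,7] -2+13=11 → found

(-2, 13)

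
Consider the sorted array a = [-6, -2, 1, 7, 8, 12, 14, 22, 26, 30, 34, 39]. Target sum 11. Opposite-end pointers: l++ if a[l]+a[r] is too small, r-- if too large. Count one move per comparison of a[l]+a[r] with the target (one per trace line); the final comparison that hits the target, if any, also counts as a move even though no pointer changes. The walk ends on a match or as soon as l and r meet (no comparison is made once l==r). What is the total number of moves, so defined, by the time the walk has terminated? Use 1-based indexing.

11 moves

[1,12] -6+39=33 >11 → r--
[1,11] -6+34=28 >11 → r--
[1,10] -6+30=24 >11 → r--
[1,9] -6+26=20 >11 → r--
[1,8] -6+22=16 >11 → r--
[1,7] -6+14=8 <11 → l++
[2,7] -2+14=12 >11 → r--
[2,6] -2+12=10 <11 → l++
[3,6] 1+12=13 >11 → r--
[3,5] 1+8=9 <11 → l++
[4,5] 7+8=15 >11 → r--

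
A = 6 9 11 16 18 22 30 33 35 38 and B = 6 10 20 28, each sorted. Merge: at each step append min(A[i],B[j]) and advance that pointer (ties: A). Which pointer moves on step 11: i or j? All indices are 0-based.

[i=0,j=0] A[i]=6<=B[j]=6 take 6 → i++
[i=1,j=0] A[i]=9>B[j]=6 take 6 → j++
[i=1,j=1] A[i]=9<=B[j]=10 take 9 → i++
[i=2,j=1] A[i]=11>B[j]=10 take 10 → j++
[i=2,j=2] A[i]=11<=B[j]=20 take 11 → i++
[i=3,j=2] A[i]=16<=B[j]=20 take 16 → i++
[i=4,j=2] A[i]=18<=B[j]=20 take 18 → i++
[i=5,j=2] A[i]=22>B[j]=20 take 20 → j++
[i=5,j=3] A[i]=22<=B[j]=28 take 22 → i++
[i=6,j=3] A[i]=30>B[j]=28 take 28 → j++
[i=6,j=4] B done, take A[i]=30 → i++

i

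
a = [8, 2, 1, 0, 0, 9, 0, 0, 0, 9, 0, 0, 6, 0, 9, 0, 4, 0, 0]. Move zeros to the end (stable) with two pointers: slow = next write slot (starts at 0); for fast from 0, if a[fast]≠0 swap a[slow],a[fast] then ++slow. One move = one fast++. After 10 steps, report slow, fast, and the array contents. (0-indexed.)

slow=0 fast=0: a[fast]=8≠0 swap→a[0]=8, slow++,fast++
slow=1 fast=1: a[fast]=2≠0 swap→a[1]=2, slow++,fast++
slow=2 fast=2: a[fast]=1≠0 swap→a[2]=1, slow++,fast++
slow=3 fast=3: a[fast]=0, fast++
slow=3 fast=4: a[fast]=0, fast++
slow=3 fast=5: a[fast]=9≠0 swap→a[3]=9, slow++,fast++
slow=4 fast=6: a[fast]=0, fast++
slow=4 fast=7: a[fast]=0, fast++
slow=4 fast=8: a[fast]=0, fast++
slow=4 fast=9: a[fast]=9≠0 swap→a[4]=9, slow++,fast++

slow=5, fast=10, a=[8, 2, 1, 9, 9, 0, 0, 0, 0, 0, 0, 0, 6, 0, 9, 0, 4, 0, 0]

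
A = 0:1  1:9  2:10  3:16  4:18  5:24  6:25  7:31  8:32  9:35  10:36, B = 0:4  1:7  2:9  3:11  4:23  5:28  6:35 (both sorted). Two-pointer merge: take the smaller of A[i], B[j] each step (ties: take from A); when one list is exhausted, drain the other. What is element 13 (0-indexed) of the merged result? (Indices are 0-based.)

merged[13] = 31

[i=0,j=0] A[i]=1<=B[j]=4 take 1 → i++
[i=1,j=0] A[i]=9>B[j]=4 take 4 → j++
[i=1,j=1] A[i]=9>B[j]=7 take 7 → j++
[i=1,j=2] A[i]=9<=B[j]=9 take 9 → i++
[i=2,j=2] A[i]=10>B[j]=9 take 9 → j++
[i=2,j=3] A[i]=10<=B[j]=11 take 10 → i++
[i=3,j=3] A[i]=16>B[j]=11 take 11 → j++
[i=3,j=4] A[i]=16<=B[j]=23 take 16 → i++
[i=4,j=4] A[i]=18<=B[j]=23 take 18 → i++
[i=5,j=4] A[i]=24>B[j]=23 take 23 → j++
[i=5,j=5] A[i]=24<=B[j]=28 take 24 → i++
[i=6,j=5] A[i]=25<=B[j]=28 take 25 → i++
[i=7,j=5] A[i]=31>B[j]=28 take 28 → j++
[i=7,j=6] A[i]=31<=B[j]=35 take 31 → i++
[i=8,j=6] A[i]=32<=B[j]=35 take 32 → i++
[i=9,j=6] A[i]=35<=B[j]=35 take 35 → i++
[i=10,j=6] A[i]=36>B[j]=35 take 35 → j++
[i=10,j=7] B done, take A[i]=36 → i++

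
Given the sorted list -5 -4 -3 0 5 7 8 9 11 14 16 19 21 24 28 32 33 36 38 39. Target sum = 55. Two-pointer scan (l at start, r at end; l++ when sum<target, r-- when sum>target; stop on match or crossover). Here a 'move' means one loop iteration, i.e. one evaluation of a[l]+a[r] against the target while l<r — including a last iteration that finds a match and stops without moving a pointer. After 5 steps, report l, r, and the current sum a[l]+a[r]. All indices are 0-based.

l=5, r=19, sum=46

[0,19] -5+39=34 <55 → l++
[1,19] -4+39=35 <55 → l++
[2,19] -3+39=36 <55 → l++
[3,19] 0+39=39 <55 → l++
[4,19] 5+39=44 <55 → l++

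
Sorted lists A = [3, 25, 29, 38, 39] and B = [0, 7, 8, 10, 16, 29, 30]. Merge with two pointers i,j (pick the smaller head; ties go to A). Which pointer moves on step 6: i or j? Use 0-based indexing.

[i=0,j=0] A[i]=3>B[j]=0 take 0 → j++
[i=0,j=1] A[i]=3<=B[j]=7 take 3 → i++
[i=1,j=1] A[i]=25>B[j]=7 take 7 → j++
[i=1,j=2] A[i]=25>B[j]=8 take 8 → j++
[i=1,j=3] A[i]=25>B[j]=10 take 10 → j++
[i=1,j=4] A[i]=25>B[j]=16 take 16 → j++

j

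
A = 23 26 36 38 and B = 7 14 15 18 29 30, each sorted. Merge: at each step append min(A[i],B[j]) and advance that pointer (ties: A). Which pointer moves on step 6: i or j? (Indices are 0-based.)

i

[i=0,j=0] A[i]=23>B[j]=7 take 7 → j++
[i=0,j=1] A[i]=23>B[j]=14 take 14 → j++
[i=0,j=2] A[i]=23>B[j]=15 take 15 → j++
[i=0,j=3] A[i]=23>B[j]=18 take 18 → j++
[i=0,j=4] A[i]=23<=B[j]=29 take 23 → i++
[i=1,j=4] A[i]=26<=B[j]=29 take 26 → i++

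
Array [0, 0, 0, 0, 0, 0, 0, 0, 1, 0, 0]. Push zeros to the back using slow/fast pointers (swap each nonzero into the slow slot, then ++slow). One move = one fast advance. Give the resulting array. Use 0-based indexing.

(s=0,f=0) a[fast]=0 → fast++
(s=0,f=1) a[fast]=0 → fast++
(s=0,f=2) a[fast]=0 → fast++
(s=0,f=3) a[fast]=0 → fast++
(s=0,f=4) a[fast]=0 → fast++
(s=0,f=5) a[fast]=0 → fast++
(s=0,f=6) a[fast]=0 → fast++
(s=0,f=7) a[fast]=0 → fast++
(s=0,f=8) a[fast]=1≠0 swap→a[0]=1 → slow++,fast++
(s=1,f=9) a[fast]=0 → fast++
(s=1,f=10) a[fast]=0 → fast++

[1, 0, 0, 0, 0, 0, 0, 0, 0, 0, 0]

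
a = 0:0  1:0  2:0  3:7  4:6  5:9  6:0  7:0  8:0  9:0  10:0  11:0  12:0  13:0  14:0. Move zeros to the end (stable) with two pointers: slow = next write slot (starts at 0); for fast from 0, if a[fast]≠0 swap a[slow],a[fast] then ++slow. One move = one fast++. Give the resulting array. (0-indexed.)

[7, 6, 9, 0, 0, 0, 0, 0, 0, 0, 0, 0, 0, 0, 0]

(s=0,f=0) a[fast]=0 → fast++
(s=0,f=1) a[fast]=0 → fast++
(s=0,f=2) a[fast]=0 → fast++
(s=0,f=3) a[fast]=7≠0 swap→a[0]=7 → slow++,fast++
(s=1,f=4) a[fast]=6≠0 swap→a[1]=6 → slow++,fast++
(s=2,f=5) a[fast]=9≠0 swap→a[2]=9 → slow++,fast++
(s=3,f=6) a[fast]=0 → fast++
(s=3,f=7) a[fast]=0 → fast++
(s=3,f=8) a[fast]=0 → fast++
(s=3,f=9) a[fast]=0 → fast++
(s=3,f=10) a[fast]=0 → fast++
(s=3,f=11) a[fast]=0 → fast++
(s=3,f=12) a[fast]=0 → fast++
(s=3,f=13) a[fast]=0 → fast++
(s=3,f=14) a[fast]=0 → fast++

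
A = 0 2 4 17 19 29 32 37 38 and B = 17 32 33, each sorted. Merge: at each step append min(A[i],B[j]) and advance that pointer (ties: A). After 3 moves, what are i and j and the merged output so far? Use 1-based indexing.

i=4, j=1, merged so far=[0, 2, 4]

i=1 j=1: A[i]=0<=B[j]=17 take 0, i++
i=2 j=1: A[i]=2<=B[j]=17 take 2, i++
i=3 j=1: A[i]=4<=B[j]=17 take 4, i++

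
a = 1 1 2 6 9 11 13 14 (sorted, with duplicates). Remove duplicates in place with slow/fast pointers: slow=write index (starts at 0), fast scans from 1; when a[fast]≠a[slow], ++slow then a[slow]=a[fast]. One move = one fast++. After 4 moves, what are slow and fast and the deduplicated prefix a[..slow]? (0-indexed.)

(s=0,f=1) a[fast]=1=a[slow] dup → fast++
(s=0,f=2) a[fast]=2≠a[slow]=1 write a[1]=2 → slow++,fast++
(s=1,f=3) a[fast]=6≠a[slow]=2 write a[2]=6 → slow++,fast++
(s=2,f=4) a[fast]=9≠a[slow]=6 write a[3]=9 → slow++,fast++

slow=3, fast=5, prefix=[1, 2, 6, 9]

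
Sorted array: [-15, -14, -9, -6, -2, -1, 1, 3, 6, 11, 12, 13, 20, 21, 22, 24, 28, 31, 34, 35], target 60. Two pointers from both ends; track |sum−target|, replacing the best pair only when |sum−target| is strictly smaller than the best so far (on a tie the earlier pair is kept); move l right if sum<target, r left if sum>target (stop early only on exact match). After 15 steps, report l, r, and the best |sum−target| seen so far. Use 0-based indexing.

l=15, r=19, best |Δ|=3

l=0 r=19: -15+35=20 d=40 *, l++
l=1 r=19: -14+35=21 d=39 *, l++
l=2 r=19: -9+35=26 d=34 *, l++
l=3 r=19: -6+35=29 d=31 *, l++
l=4 r=19: -2+35=33 d=27 *, l++
l=5 r=19: -1+35=34 d=26 *, l++
l=6 r=19: 1+35=36 d=24 *, l++
l=7 r=19: 3+35=38 d=22 *, l++
l=8 r=19: 6+35=41 d=19 *, l++
l=9 r=19: 11+35=46 d=14 *, l++
l=10 r=19: 12+35=47 d=13 *, l++
l=11 r=19: 13+35=48 d=12 *, l++
l=12 r=19: 20+35=55 d=5 *, l++
l=13 r=19: 21+35=56 d=4 *, l++
l=14 r=19: 22+35=57 d=3 *, l++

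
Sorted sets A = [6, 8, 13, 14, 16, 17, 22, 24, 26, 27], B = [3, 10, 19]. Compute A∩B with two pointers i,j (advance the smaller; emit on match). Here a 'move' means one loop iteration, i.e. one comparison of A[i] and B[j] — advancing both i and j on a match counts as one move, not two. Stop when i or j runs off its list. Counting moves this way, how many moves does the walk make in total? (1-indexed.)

i=1 j=1: 6>3, j++
i=1 j=2: 6<10, i++
i=2 j=2: 8<10, i++
i=3 j=2: 13>10, j++
i=3 j=3: 13<19, i++
i=4 j=3: 14<19, i++
i=5 j=3: 16<19, i++
i=6 j=3: 17<19, i++
i=7 j=3: 22>19, j++

9 moves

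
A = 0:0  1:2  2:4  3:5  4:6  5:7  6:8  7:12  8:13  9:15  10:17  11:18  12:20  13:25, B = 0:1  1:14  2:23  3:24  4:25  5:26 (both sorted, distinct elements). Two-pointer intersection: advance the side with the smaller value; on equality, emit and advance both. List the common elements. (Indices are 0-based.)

intersection = [25]

[i=0,j=0] 0<1 → i++
[i=1,j=0] 2>1 → j++
[i=1,j=1] 2<14 → i++
[i=2,j=1] 4<14 → i++
[i=3,j=1] 5<14 → i++
[i=4,j=1] 6<14 → i++
[i=5,j=1] 7<14 → i++
[i=6,j=1] 8<14 → i++
[i=7,j=1] 12<14 → i++
[i=8,j=1] 13<14 → i++
[i=9,j=1] 15>14 → j++
[i=9,j=2] 15<23 → i++
[i=10,j=2] 17<23 → i++
[i=11,j=2] 18<23 → i++
[i=12,j=2] 20<23 → i++
[i=13,j=2] 25>23 → j++
[i=13,j=3] 25>24 → j++
[i=13,j=4] 25==25 emit → i++,j++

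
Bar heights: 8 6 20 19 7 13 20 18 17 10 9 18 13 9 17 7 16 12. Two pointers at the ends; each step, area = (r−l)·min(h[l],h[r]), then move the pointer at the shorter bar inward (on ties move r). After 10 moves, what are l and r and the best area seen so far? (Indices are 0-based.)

l=2, r=9, best area=224

l=0 r=17: min(8,12)*17=136 best=136 *, l++
l=1 r=17: min(6,12)*16=96 best=136, l++
l=2 r=17: min(20,12)*15=180 best=180 *, r--
l=2 r=16: min(20,16)*14=224 best=224 *, r--
l=2 r=15: min(20,7)*13=91 best=224, r--
l=2 r=14: min(20,17)*12=204 best=224, r--
l=2 r=13: min(20,9)*11=99 best=224, r--
l=2 r=12: min(20,13)*10=130 best=224, r--
l=2 r=11: min(20,18)*9=162 best=224, r--
l=2 r=10: min(20,9)*8=72 best=224, r--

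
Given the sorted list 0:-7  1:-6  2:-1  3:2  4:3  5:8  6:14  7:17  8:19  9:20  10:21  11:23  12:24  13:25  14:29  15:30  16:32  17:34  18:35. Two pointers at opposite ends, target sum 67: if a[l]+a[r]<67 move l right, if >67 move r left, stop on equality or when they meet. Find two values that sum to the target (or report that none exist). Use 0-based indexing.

(32, 35)

l=0 r=18: -7+35=28 <67, l++
l=1 r=18: -6+35=29 <67, l++
l=2 r=18: -1+35=34 <67, l++
l=3 r=18: 2+35=37 <67, l++
l=4 r=18: 3+35=38 <67, l++
l=5 r=18: 8+35=43 <67, l++
l=6 r=18: 14+35=49 <67, l++
l=7 r=18: 17+35=52 <67, l++
l=8 r=18: 19+35=54 <67, l++
l=9 r=18: 20+35=55 <67, l++
l=10 r=18: 21+35=56 <67, l++
l=11 r=18: 23+35=58 <67, l++
l=12 r=18: 24+35=59 <67, l++
l=13 r=18: 25+35=60 <67, l++
l=14 r=18: 29+35=64 <67, l++
l=15 r=18: 30+35=65 <67, l++
l=16 r=18: 32+35=67, found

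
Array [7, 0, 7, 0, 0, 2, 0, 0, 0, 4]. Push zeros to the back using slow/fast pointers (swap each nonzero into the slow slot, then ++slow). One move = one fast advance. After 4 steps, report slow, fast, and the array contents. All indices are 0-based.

slow=2, fast=4, a=[7, 7, 0, 0, 0, 2, 0, 0, 0, 4]

slow=0 fast=0: a[fast]=7≠0 swap→a[0]=7, slow++,fast++
slow=1 fast=1: a[fast]=0, fast++
slow=1 fast=2: a[fast]=7≠0 swap→a[1]=7, slow++,fast++
slow=2 fast=3: a[fast]=0, fast++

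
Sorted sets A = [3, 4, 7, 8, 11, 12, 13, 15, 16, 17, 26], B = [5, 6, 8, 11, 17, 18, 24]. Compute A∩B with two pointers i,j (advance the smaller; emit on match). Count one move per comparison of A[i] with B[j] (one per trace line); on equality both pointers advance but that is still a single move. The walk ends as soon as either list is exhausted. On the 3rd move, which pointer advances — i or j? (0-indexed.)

j

[i=0,j=0] 3<5 → i++
[i=1,j=0] 4<5 → i++
[i=2,j=0] 7>5 → j++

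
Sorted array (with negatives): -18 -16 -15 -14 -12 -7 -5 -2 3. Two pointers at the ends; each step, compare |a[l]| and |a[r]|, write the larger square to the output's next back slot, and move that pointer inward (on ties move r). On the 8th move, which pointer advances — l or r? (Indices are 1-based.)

[1,9] |-18|>|3| out[9]=324 → l++
[2,9] |-16|>|3| out[8]=256 → l++
[3,9] |-15|>|3| out[7]=225 → l++
[4,9] |-14|>|3| out[6]=196 → l++
[5,9] |-12|>|3| out[5]=144 → l++
[6,9] |-7|>|3| out[4]=49 → l++
[7,9] |-5|>|3| out[3]=25 → l++
[8,9] |-2|<=|3| out[2]=9 → r--

r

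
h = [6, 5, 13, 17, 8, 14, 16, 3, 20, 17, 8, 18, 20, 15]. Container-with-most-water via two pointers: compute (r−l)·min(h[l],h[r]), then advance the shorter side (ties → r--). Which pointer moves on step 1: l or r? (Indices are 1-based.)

l

l=1 r=14: min(6,15)*13=78 best=78 *, l++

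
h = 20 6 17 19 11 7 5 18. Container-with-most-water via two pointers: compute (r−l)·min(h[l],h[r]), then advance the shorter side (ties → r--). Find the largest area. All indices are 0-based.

max area = 126

[0,7] min(20,18)*7=126 best=126 * → r--
[0,6] min(20,5)*6=30 best=126 → r--
[0,5] min(20,7)*5=35 best=126 → r--
[0,4] min(20,11)*4=44 best=126 → r--
[0,3] min(20,19)*3=57 best=126 → r--
[0,2] min(20,17)*2=34 best=126 → r--
[0,1] min(20,6)*1=6 best=126 → r--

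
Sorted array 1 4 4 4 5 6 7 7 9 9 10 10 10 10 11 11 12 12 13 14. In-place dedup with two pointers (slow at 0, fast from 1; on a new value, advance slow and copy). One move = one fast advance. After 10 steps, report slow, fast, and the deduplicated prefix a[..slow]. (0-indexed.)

(s=0,f=1) a[fast]=4≠a[slow]=1 write a[1]=4 → slow++,fast++
(s=1,f=2) a[fast]=4=a[slow] dup → fast++
(s=1,f=3) a[fast]=4=a[slow] dup → fast++
(s=1,f=4) a[fast]=5≠a[slow]=4 write a[2]=5 → slow++,fast++
(s=2,f=5) a[fast]=6≠a[slow]=5 write a[3]=6 → slow++,fast++
(s=3,f=6) a[fast]=7≠a[slow]=6 write a[4]=7 → slow++,fast++
(s=4,f=7) a[fast]=7=a[slow] dup → fast++
(s=4,f=8) a[fast]=9≠a[slow]=7 write a[5]=9 → slow++,fast++
(s=5,f=9) a[fast]=9=a[slow] dup → fast++
(s=5,f=10) a[fast]=10≠a[slow]=9 write a[6]=10 → slow++,fast++

slow=6, fast=11, prefix=[1, 4, 5, 6, 7, 9, 10]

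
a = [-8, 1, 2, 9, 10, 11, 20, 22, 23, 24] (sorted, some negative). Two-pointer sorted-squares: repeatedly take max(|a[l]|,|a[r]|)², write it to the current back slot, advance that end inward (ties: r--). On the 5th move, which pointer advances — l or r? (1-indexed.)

l=1 r=10: |-8|<=|24| out[10]=576, r--
l=1 r=9: |-8|<=|23| out[9]=529, r--
l=1 r=8: |-8|<=|22| out[8]=484, r--
l=1 r=7: |-8|<=|20| out[7]=400, r--
l=1 r=6: |-8|<=|11| out[6]=121, r--

r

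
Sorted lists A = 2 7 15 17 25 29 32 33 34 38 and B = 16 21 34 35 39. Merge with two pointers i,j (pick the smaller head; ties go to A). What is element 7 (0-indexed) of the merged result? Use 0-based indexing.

merged[7] = 29

i=0 j=0: A[i]=2<=B[j]=16 take 2, i++
i=1 j=0: A[i]=7<=B[j]=16 take 7, i++
i=2 j=0: A[i]=15<=B[j]=16 take 15, i++
i=3 j=0: A[i]=17>B[j]=16 take 16, j++
i=3 j=1: A[i]=17<=B[j]=21 take 17, i++
i=4 j=1: A[i]=25>B[j]=21 take 21, j++
i=4 j=2: A[i]=25<=B[j]=34 take 25, i++
i=5 j=2: A[i]=29<=B[j]=34 take 29, i++
i=6 j=2: A[i]=32<=B[j]=34 take 32, i++
i=7 j=2: A[i]=33<=B[j]=34 take 33, i++
i=8 j=2: A[i]=34<=B[j]=34 take 34, i++
i=9 j=2: A[i]=38>B[j]=34 take 34, j++
i=9 j=3: A[i]=38>B[j]=35 take 35, j++
i=9 j=4: A[i]=38<=B[j]=39 take 38, i++
i=10 j=4: A done, take B[j]=39, j++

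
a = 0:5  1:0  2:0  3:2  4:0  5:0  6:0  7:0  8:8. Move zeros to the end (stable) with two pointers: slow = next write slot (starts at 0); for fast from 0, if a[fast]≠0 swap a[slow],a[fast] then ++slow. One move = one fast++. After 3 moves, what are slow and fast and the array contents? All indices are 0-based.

slow=1, fast=3, a=[5, 0, 0, 2, 0, 0, 0, 0, 8]

(s=0,f=0) a[fast]=5≠0 swap→a[0]=5 → slow++,fast++
(s=1,f=1) a[fast]=0 → fast++
(s=1,f=2) a[fast]=0 → fast++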